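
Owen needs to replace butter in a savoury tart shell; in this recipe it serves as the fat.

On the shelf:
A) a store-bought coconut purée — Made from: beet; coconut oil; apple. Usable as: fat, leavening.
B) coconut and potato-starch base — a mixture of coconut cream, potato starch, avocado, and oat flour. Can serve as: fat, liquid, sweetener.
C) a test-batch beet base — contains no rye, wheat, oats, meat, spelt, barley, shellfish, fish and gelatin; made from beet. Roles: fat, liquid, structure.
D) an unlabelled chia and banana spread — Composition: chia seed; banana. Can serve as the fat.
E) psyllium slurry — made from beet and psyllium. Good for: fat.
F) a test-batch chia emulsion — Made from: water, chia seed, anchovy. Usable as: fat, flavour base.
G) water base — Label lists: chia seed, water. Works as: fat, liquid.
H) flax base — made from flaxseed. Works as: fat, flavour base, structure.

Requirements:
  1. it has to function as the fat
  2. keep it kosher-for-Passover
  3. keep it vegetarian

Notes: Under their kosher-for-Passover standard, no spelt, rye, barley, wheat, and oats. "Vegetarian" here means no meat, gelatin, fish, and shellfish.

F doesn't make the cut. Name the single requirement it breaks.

vegetarian

usable as a fat: satisfied
kosher-for-Passover: satisfied
vegetarian: has anchovy — fails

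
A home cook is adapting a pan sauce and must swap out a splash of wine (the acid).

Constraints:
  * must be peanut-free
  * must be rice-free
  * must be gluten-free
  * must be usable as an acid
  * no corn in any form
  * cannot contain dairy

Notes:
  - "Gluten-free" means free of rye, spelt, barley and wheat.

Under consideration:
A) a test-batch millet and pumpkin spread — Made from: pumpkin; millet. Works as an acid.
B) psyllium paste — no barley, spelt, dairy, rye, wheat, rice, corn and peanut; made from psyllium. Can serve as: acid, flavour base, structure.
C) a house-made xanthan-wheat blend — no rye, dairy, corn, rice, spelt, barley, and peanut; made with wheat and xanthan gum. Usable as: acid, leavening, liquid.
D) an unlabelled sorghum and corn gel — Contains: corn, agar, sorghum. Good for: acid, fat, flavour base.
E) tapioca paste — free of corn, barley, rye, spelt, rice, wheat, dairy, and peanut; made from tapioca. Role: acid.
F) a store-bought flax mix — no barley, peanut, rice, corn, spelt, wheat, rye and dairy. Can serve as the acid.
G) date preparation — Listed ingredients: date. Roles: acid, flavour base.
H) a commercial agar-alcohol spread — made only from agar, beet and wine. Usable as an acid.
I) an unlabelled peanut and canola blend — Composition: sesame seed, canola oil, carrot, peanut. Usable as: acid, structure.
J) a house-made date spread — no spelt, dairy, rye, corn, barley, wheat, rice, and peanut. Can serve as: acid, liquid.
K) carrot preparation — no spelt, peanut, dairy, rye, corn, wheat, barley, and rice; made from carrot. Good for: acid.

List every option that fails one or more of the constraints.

A: every rule checks out — valid
B: works as an acid, no dairy, no rice — keep
C: has wheat, so not gluten-free — reject
D: has corn, so not corn-free — out
E: no dairy, gluten-free — keep
F: no corn, gluten-free — OK
G: all constraints satisfied — keep
H: nothing on the exclusion list — valid
I: has peanut, so not peanut-free — reject
J: works as an acid, no rice, gluten-free — valid
K: no peanut, gluten-free — OK

C, D, I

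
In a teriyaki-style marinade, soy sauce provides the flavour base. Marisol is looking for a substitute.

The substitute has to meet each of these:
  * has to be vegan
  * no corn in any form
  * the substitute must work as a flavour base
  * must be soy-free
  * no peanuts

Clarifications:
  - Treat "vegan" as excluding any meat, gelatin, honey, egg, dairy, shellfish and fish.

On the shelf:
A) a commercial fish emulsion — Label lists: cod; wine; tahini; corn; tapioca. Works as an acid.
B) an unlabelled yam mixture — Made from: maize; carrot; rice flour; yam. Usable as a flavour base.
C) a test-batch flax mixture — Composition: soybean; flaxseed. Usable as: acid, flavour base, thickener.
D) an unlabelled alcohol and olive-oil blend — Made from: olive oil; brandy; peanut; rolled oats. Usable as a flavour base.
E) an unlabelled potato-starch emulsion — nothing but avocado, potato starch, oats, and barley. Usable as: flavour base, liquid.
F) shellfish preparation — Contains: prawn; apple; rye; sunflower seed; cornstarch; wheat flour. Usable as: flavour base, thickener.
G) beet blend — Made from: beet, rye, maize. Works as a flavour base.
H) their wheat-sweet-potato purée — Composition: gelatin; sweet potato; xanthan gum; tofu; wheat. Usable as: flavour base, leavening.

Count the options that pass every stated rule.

1

A: not usable as a flavour base; has cod, so not vegan (and 1 more) — reject
B: has maize, so not corn-free — reject
C: has soybean, so not soy-free — reject
D: has peanut, so not peanut-free — out
E: nothing on the exclusion list — valid
F: has prawn, so not vegan; has cornstarch, so not corn-free — no
G: has maize, so not corn-free — out
H: has gelatin, so not vegan; has tofu, so not soy-free — reject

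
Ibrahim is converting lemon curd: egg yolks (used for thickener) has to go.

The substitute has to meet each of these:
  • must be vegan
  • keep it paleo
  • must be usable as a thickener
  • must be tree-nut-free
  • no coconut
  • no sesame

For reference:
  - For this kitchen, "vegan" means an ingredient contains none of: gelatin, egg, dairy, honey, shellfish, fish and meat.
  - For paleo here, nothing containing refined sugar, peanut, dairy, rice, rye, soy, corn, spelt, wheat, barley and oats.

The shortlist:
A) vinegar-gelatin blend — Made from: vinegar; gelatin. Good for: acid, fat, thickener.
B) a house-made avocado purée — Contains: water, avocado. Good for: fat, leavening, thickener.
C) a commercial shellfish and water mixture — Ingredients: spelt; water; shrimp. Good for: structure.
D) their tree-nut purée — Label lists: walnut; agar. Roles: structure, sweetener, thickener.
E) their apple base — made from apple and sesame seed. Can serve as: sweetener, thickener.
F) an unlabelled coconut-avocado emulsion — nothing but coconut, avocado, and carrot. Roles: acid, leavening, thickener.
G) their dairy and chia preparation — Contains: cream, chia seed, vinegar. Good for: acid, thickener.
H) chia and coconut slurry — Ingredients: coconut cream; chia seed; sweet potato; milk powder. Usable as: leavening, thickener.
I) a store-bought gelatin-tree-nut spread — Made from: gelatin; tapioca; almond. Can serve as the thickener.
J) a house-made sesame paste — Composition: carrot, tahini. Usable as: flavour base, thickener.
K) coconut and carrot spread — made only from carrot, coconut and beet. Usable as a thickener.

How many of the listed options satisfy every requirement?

A: has gelatin, so not vegan — no
B: works as a thickener, paleo, no tree nuts — valid
C: not usable as a thickener; has shrimp, so not vegan (and 1 more) — no
D: has walnut, so not tree-nut-free — out
E: has sesame seed, so not sesame-free — reject
F: has coconut, so not coconut-free — no
G: has cream, so not vegan; has cream, so not paleo — no
H: has milk powder, so not vegan; has milk powder, so not paleo (and 1 more) — reject
I: has gelatin, so not vegan; has almond, so not tree-nut-free — no
J: has tahini, so not sesame-free — reject
K: has coconut, so not coconut-free — no

1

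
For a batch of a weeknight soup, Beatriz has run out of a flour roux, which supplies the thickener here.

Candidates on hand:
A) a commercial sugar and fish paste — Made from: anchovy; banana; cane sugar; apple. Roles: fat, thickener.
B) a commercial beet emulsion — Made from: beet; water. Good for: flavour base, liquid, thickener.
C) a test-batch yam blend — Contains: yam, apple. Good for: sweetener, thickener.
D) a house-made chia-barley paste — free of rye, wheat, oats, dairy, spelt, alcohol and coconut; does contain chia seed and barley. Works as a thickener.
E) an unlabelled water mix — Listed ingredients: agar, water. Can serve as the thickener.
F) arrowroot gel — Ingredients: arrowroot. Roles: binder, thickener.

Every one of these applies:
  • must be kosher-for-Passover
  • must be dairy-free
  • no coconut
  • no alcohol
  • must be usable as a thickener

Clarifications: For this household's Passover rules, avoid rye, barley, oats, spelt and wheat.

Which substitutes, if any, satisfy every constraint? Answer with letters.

A: works as a thickener, no alcohol, kosher-for-Passover — OK
B: every rule checks out — keep
C: kosher-for-Passover, no dairy — valid
D: has barley, so not kosher-for-Passover — reject
E: works as a thickener, no coconut, no dairy — OK
F: no alcohol, kosher-for-Passover — keep

A, B, C, E, F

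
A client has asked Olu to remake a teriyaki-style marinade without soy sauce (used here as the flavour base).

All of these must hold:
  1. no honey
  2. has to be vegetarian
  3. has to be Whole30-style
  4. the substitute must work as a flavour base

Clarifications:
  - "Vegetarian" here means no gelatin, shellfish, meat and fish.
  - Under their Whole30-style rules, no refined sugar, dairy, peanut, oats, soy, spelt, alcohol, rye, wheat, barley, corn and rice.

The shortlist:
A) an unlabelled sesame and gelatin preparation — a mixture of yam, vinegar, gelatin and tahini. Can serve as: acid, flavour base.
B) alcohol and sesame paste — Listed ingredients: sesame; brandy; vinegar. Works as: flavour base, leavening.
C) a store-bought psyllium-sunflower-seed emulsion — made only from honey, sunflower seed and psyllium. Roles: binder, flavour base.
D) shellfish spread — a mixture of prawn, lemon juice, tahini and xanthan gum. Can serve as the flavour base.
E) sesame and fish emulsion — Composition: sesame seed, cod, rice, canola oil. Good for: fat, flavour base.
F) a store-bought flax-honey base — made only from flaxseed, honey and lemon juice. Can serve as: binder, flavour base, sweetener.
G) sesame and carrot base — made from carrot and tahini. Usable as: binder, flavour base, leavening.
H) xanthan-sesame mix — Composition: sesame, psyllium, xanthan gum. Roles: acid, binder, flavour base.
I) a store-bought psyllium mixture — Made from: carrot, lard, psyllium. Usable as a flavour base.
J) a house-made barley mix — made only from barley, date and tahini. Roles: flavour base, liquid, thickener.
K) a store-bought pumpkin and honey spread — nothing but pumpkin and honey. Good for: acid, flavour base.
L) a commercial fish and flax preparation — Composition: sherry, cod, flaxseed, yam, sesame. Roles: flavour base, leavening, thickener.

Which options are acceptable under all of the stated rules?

G, H

A: has gelatin, so not vegetarian — no
B: has brandy, so not Whole30-style — reject
C: has honey, so not honey-free — reject
D: has prawn, so not vegetarian — no
E: has cod, so not vegetarian; has rice, so not Whole30-style — out
F: has honey, so not honey-free — out
G: only tahini and carrot; none excluded — OK
H: only sesame, psyllium and xanthan gum; none excluded — valid
I: has lard, so not vegetarian — reject
J: has barley, so not Whole30-style — out
K: has honey, so not honey-free — no
L: has cod, so not vegetarian; has sherry, so not Whole30-style — reject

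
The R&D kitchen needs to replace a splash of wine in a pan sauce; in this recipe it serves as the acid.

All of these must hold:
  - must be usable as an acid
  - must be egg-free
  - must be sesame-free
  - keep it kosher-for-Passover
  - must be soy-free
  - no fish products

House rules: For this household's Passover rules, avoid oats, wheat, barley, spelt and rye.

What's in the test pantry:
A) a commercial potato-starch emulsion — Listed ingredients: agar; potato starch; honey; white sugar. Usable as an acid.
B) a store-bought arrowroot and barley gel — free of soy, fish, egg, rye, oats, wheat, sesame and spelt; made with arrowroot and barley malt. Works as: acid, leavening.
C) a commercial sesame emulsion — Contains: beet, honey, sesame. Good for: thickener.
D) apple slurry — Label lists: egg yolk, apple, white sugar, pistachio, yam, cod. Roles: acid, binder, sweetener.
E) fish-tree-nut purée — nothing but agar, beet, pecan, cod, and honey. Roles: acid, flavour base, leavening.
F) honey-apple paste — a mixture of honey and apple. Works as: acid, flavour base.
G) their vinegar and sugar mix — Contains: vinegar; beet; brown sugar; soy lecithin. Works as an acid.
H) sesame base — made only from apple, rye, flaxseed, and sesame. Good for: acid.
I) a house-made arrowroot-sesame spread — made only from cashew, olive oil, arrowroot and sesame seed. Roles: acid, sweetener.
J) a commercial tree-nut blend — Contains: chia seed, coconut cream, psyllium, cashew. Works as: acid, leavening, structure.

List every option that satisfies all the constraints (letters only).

A: honey and white sugar etc. — none of it excluded — keep
B: has barley malt, so not kosher-for-Passover — out
C: not usable as an acid; has sesame, so not sesame-free — reject
D: has egg yolk, so not egg-free; has cod, so not fish-free — out
E: has cod, so not fish-free — no
F: no sesame, no soy — valid
G: has soy lecithin, so not soy-free — no
H: has rye, so not kosher-for-Passover; has sesame, so not sesame-free — reject
I: has sesame seed, so not sesame-free — no
J: every rule checks out — valid

A, F, J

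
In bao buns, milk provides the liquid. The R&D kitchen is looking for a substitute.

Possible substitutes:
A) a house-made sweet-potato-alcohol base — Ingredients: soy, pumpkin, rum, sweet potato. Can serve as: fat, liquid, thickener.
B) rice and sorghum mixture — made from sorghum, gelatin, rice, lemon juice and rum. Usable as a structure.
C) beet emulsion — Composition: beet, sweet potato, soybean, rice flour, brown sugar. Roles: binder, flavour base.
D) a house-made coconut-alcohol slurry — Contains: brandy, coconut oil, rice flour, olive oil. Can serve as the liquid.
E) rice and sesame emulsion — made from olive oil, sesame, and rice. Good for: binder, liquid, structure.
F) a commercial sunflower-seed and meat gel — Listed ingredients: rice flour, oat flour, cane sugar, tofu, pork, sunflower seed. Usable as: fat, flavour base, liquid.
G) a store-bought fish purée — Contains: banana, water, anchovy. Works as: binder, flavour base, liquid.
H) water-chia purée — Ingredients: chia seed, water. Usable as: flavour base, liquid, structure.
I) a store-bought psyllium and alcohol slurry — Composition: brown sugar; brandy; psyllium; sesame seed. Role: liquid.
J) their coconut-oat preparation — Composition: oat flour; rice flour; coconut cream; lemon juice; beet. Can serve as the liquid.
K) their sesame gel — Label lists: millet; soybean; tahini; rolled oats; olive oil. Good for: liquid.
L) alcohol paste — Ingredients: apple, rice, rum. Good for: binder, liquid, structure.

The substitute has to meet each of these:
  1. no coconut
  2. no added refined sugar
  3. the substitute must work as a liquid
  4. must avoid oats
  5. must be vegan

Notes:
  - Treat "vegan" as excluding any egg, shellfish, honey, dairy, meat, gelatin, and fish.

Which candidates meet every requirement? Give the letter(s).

A, E, H, L

A: rum and soy etc. — none of it excluded — OK
B: not usable as a liquid; has gelatin, so not vegan — out
C: not usable as a liquid; has brown sugar, so not no-added-sugar — reject
D: has coconut oil, so not coconut-free — out
E: works as a liquid, no coconut, vegan — OK
F: has pork, so not vegan; has cane sugar, so not no-added-sugar (and 1 more) — out
G: has anchovy, so not vegan — out
H: only water and chia seed; none excluded — keep
I: has brown sugar, so not no-added-sugar — no
J: has coconut cream, so not coconut-free; has oat flour, so not oat-free — no
K: has rolled oats, so not oat-free — reject
L: every rule checks out — keep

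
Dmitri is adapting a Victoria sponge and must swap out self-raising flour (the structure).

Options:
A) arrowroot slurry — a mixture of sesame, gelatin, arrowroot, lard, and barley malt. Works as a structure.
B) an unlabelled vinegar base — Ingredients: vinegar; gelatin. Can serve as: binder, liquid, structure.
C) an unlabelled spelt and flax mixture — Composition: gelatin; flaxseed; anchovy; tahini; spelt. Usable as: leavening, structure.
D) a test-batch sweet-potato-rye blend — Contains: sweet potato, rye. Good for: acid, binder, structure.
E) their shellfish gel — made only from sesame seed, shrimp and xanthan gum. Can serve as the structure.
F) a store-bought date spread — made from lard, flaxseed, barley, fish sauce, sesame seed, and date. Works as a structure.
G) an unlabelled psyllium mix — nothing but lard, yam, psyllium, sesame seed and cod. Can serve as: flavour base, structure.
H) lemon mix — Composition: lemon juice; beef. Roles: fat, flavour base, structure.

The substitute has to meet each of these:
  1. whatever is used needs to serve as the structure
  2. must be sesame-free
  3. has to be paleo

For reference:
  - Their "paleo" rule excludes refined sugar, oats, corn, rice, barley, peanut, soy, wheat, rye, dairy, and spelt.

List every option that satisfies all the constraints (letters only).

B, H

A: has barley malt, so not paleo; has sesame, so not sesame-free — reject
B: nothing on the exclusion list — keep
C: has spelt, so not paleo; has tahini, so not sesame-free — out
D: has rye, so not paleo — no
E: has sesame seed, so not sesame-free — no
F: has barley, so not paleo; has sesame seed, so not sesame-free — out
G: has sesame seed, so not sesame-free — no
H: only beef and lemon juice; none excluded — keep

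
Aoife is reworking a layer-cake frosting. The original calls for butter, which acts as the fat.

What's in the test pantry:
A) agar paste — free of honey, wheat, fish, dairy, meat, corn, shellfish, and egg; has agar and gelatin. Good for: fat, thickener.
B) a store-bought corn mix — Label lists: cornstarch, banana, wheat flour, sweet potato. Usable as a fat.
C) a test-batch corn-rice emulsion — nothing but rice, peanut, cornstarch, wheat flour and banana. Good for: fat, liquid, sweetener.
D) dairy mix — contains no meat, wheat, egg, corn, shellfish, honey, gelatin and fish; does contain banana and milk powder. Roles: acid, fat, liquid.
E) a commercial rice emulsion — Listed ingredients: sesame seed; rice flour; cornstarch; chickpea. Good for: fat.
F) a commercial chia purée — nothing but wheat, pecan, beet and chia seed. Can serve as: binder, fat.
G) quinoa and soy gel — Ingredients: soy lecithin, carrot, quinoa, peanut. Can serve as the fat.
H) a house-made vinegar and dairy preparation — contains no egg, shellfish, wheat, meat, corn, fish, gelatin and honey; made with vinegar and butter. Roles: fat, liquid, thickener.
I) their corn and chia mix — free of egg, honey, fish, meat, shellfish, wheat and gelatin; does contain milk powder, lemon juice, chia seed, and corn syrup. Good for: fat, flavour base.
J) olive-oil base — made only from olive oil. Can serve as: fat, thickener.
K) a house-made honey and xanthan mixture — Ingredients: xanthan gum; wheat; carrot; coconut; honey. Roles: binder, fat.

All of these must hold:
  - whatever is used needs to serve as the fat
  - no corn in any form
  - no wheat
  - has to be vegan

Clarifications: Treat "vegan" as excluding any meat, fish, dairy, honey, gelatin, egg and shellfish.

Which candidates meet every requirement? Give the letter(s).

G, J

A: has gelatin, so not vegan — out
B: has cornstarch, so not corn-free; has wheat flour, so not wheat-free — reject
C: has cornstarch, so not corn-free; has wheat flour, so not wheat-free — reject
D: has milk powder, so not vegan — no
E: has cornstarch, so not corn-free — no
F: has wheat, so not wheat-free — reject
G: nothing on the exclusion list — keep
H: has butter, so not vegan — reject
I: has milk powder, so not vegan; has corn syrup, so not corn-free — no
J: nothing on the exclusion list — keep
K: has honey, so not vegan; has wheat, so not wheat-free — no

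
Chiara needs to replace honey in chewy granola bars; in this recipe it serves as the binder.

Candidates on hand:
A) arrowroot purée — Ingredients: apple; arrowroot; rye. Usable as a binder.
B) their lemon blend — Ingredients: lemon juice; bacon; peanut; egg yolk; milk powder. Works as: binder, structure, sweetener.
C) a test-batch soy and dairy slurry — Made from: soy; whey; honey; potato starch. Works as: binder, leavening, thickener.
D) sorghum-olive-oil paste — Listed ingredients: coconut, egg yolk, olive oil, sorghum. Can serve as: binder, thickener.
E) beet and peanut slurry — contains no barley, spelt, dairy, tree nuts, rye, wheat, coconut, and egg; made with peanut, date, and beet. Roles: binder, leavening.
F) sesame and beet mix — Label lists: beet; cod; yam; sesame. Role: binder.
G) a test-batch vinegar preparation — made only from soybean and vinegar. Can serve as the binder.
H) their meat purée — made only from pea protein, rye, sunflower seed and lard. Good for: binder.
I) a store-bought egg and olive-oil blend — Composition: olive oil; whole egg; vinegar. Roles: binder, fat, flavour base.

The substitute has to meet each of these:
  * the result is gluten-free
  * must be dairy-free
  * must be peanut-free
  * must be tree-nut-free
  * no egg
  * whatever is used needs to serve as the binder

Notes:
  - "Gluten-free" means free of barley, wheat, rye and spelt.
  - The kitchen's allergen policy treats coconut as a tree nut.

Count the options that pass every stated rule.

2

A: has rye, so not gluten-free — out
B: has egg yolk, so not egg-free; has milk powder, so not dairy-free (and 1 more) — no
C: has whey, so not dairy-free — out
D: has egg yolk, so not egg-free; has coconut, so not tree-nut-free — no
E: has peanut, so not peanut-free — reject
F: works as a binder, no egg, no peanut — valid
G: only soybean and vinegar; none excluded — OK
H: has rye, so not gluten-free — out
I: has whole egg, so not egg-free — out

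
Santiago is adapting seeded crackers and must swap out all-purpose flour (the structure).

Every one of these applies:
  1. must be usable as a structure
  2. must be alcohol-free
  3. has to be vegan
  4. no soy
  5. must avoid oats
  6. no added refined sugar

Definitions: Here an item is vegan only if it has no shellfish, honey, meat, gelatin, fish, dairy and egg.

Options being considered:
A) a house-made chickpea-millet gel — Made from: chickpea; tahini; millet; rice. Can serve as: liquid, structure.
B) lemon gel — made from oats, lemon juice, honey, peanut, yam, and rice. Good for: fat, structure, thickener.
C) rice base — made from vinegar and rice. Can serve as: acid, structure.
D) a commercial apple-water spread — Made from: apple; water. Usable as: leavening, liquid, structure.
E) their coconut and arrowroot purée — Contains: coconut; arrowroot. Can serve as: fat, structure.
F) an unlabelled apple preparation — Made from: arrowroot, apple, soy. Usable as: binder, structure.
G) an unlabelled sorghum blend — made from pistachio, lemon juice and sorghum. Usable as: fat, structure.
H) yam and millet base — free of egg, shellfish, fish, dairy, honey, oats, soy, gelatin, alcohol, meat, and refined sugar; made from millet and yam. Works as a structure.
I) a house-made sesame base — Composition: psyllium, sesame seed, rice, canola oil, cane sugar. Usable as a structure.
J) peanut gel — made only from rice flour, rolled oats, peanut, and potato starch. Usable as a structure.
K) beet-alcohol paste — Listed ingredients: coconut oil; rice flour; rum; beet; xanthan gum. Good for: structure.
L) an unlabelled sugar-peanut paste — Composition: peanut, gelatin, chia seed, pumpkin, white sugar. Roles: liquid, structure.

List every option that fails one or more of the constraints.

B, F, I, J, K, L

A: rice and tahini etc. — none of it excluded — OK
B: has honey, so not vegan; has oats, so not oat-free — reject
C: no refined sugar, vegan — keep
D: works as a structure, no soy, no refined sugar — keep
E: only coconut and arrowroot; none excluded — valid
F: has soy, so not soy-free — no
G: no refined sugar, no oats — keep
H: works as a structure, no alcohol, no refined sugar — valid
I: has cane sugar, so not no-added-sugar — out
J: has rolled oats, so not oat-free — no
K: has rum, so not alcohol-free — reject
L: has gelatin, so not vegan; has white sugar, so not no-added-sugar — reject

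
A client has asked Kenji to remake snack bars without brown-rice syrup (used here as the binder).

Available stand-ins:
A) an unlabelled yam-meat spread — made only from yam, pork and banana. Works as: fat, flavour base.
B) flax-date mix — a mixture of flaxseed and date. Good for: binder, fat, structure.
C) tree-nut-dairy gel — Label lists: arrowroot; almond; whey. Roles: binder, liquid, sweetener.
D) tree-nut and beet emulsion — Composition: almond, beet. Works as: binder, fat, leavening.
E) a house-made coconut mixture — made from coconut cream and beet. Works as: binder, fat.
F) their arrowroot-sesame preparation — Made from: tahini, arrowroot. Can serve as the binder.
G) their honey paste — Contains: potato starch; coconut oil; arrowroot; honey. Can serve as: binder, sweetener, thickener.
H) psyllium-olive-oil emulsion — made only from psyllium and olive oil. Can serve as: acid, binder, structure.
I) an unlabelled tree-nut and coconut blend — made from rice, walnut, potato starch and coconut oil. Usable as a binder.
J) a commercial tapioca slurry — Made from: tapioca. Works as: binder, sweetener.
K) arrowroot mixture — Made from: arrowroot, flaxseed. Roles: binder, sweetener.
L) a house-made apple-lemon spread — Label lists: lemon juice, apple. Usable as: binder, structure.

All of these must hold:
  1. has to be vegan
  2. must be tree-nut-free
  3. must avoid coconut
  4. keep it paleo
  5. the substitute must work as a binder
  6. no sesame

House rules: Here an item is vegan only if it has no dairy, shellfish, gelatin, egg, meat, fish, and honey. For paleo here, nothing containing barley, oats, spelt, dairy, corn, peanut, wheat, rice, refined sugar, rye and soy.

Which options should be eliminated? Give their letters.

A: not usable as a binder; has pork, so not vegan — out
B: nothing on the exclusion list — OK
C: has whey, so not vegan; has whey, so not paleo (and 1 more) — no
D: has almond, so not tree-nut-free — reject
E: has coconut cream, so not coconut-free — no
F: has tahini, so not sesame-free — no
G: has honey, so not vegan; has coconut oil, so not coconut-free — out
H: only psyllium and olive oil; none excluded — valid
I: has rice, so not paleo; has walnut, so not tree-nut-free (and 1 more) — reject
J: works as a binder, no coconut, no sesame — OK
K: only flaxseed and arrowroot; none excluded — valid
L: every rule checks out — keep

A, C, D, E, F, G, I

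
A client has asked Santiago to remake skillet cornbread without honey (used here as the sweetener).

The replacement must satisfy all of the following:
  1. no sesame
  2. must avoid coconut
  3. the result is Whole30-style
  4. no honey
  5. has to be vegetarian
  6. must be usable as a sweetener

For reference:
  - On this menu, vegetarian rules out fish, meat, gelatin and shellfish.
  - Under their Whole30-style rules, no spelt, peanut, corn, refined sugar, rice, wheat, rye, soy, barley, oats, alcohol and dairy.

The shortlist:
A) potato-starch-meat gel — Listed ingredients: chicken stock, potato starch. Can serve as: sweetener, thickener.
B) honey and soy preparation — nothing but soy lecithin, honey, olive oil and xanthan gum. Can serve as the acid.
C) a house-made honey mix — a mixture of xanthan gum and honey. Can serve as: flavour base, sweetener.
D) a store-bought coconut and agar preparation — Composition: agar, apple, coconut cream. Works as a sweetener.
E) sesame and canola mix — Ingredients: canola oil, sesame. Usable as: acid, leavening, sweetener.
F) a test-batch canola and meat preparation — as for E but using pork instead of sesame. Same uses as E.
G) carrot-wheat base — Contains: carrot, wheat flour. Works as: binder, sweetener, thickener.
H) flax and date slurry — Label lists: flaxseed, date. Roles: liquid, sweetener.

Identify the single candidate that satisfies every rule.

H

A: has chicken stock, so not vegetarian — no
B: not usable as a sweetener; has soy lecithin, so not Whole30-style (and 1 more) — out
C: has honey, so not honey-free — out
D: has coconut cream, so not coconut-free — reject
E: has sesame, so not sesame-free — no
F: has pork, so not vegetarian — no
G: has wheat flour, so not Whole30-style — out
H: only flaxseed and date; none excluded — OK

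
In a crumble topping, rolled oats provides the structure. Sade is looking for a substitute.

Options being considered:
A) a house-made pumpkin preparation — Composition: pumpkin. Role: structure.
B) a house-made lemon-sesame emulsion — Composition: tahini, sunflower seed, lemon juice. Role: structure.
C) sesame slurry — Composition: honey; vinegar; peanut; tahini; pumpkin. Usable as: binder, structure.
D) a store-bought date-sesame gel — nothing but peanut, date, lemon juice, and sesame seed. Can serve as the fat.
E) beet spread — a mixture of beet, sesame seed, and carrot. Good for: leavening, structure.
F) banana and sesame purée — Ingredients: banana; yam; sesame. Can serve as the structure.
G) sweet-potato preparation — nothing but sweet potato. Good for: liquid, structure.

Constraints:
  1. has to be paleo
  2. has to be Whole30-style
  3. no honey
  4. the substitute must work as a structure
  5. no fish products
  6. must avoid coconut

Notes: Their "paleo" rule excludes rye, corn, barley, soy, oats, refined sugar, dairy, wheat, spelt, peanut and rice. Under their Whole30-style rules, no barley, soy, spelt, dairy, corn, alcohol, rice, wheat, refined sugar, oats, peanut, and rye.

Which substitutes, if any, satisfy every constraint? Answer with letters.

A: only pumpkin; none excluded — OK
B: only tahini, lemon juice, and sunflower seed; none excluded — valid
C: has peanut, so not paleo; has peanut, so not Whole30-style (and 1 more) — no
D: not usable as a structure; has peanut, so not paleo (and 1 more) — out
E: no fish, paleo — valid
F: only sesame, yam and banana; none excluded — OK
G: every rule checks out — keep

A, B, E, F, G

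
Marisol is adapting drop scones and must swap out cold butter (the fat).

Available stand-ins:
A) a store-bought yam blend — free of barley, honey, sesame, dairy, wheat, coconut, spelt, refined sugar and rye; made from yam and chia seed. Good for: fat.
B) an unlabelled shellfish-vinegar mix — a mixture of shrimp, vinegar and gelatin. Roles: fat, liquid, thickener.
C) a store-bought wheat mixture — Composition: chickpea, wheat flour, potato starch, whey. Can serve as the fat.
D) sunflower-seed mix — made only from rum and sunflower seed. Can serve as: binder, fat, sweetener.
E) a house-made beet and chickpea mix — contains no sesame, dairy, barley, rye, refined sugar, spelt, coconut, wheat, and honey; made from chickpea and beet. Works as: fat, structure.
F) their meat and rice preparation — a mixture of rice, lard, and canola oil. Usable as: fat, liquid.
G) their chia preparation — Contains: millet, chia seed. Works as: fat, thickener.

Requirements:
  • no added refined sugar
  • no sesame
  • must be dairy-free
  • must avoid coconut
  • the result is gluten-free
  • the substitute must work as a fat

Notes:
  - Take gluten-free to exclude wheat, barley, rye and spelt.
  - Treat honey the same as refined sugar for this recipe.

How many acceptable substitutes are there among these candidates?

6

A: no dairy, no-added-sugar — valid
B: only gelatin, shrimp and vinegar; none excluded — keep
C: has wheat flour, so not gluten-free; has whey, so not dairy-free — reject
D: every rule checks out — keep
E: works as a fat, no dairy, no sesame — valid
F: works as a fat, no dairy, no-added-sugar — OK
G: only millet and chia seed; none excluded — keep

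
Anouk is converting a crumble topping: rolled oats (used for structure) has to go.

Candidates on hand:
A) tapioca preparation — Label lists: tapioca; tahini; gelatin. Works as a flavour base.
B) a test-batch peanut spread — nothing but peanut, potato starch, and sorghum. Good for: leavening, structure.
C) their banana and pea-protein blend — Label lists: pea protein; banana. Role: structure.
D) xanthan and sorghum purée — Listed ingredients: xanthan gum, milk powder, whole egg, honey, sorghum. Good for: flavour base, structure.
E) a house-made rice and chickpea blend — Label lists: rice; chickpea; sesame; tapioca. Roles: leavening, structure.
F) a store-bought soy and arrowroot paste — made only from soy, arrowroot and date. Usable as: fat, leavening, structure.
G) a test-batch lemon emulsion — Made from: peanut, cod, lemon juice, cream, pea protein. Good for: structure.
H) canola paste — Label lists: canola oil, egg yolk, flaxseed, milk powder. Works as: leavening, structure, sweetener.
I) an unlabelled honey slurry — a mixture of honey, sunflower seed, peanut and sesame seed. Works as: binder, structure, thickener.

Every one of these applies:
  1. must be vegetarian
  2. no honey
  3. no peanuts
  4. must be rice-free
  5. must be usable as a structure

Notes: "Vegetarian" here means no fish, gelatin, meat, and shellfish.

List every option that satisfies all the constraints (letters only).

C, F, H

A: not usable as a structure; has gelatin, so not vegetarian — out
B: has peanut, so not peanut-free — out
C: only banana and pea protein; none excluded — keep
D: has honey, so not honey-free — reject
E: has rice, so not rice-free — reject
F: all constraints satisfied — keep
G: has cod, so not vegetarian; has peanut, so not peanut-free — no
H: works as a structure, no honey, vegetarian — OK
I: has peanut, so not peanut-free; has honey, so not honey-free — reject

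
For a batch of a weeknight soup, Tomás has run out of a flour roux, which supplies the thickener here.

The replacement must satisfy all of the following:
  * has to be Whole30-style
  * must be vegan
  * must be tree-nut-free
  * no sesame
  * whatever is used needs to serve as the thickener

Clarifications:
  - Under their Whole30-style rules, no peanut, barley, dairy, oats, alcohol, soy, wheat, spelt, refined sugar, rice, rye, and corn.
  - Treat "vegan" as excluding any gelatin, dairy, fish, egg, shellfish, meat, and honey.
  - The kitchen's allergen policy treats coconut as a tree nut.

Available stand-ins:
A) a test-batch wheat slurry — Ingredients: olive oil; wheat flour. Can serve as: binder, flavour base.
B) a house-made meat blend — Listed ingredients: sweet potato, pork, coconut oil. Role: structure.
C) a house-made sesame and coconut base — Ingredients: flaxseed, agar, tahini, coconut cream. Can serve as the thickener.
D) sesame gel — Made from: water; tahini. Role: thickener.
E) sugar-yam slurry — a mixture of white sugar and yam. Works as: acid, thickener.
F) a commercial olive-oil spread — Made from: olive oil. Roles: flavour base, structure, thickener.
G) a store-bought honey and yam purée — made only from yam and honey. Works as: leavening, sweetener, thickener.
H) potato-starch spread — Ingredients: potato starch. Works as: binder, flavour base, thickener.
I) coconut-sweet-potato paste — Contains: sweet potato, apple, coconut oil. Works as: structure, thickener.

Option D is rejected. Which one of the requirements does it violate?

usable as a thickener: satisfied
Whole30-style: satisfied
vegan: satisfied
tree-nut-free: satisfied
sesame-free: has tahini — fails

sesame-free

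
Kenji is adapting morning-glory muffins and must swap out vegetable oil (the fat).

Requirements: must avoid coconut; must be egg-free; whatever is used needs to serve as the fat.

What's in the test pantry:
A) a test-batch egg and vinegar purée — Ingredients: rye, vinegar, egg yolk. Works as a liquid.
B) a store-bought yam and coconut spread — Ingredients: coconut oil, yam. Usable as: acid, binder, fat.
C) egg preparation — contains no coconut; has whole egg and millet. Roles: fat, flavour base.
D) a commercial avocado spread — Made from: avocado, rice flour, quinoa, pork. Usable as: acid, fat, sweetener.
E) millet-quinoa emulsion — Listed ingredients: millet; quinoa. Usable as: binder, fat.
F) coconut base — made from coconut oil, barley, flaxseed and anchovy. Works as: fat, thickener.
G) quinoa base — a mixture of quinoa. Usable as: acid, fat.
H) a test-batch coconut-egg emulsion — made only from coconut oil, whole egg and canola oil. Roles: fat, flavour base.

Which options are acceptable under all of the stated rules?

A: not usable as a fat; has egg yolk, so not egg-free — out
B: has coconut oil, so not coconut-free — no
C: has whole egg, so not egg-free — out
D: every rule checks out — keep
E: works as a fat, no egg, no coconut — valid
F: has coconut oil, so not coconut-free — no
G: all constraints satisfied — valid
H: has whole egg, so not egg-free; has coconut oil, so not coconut-free — out

D, E, G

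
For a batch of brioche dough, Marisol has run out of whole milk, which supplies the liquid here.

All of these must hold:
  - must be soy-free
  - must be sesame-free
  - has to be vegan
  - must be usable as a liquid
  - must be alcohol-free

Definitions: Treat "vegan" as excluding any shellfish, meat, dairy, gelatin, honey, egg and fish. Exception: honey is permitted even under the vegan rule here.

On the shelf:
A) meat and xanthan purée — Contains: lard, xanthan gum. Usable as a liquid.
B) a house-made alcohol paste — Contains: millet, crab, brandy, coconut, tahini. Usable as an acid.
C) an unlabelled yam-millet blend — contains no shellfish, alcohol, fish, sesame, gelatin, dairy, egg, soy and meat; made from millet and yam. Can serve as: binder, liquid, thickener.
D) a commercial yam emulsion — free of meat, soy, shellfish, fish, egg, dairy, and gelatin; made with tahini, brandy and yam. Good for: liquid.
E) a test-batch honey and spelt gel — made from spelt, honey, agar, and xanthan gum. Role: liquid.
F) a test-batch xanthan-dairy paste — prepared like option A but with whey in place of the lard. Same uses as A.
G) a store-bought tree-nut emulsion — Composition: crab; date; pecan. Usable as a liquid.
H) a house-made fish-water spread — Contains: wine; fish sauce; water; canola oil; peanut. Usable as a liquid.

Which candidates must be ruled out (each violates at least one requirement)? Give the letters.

A, B, D, F, G, H

A: has lard, so not vegan — no
B: not usable as a liquid; has crab, so not vegan (and 2 more) — out
C: nothing on the exclusion list — OK
D: has brandy, so not alcohol-free; has tahini, so not sesame-free — no
E: honey is permitted under the vegan carve-out; nothing else excluded — OK
F: has whey, so not vegan — out
G: has crab, so not vegan — out
H: has fish sauce, so not vegan; has wine, so not alcohol-free — out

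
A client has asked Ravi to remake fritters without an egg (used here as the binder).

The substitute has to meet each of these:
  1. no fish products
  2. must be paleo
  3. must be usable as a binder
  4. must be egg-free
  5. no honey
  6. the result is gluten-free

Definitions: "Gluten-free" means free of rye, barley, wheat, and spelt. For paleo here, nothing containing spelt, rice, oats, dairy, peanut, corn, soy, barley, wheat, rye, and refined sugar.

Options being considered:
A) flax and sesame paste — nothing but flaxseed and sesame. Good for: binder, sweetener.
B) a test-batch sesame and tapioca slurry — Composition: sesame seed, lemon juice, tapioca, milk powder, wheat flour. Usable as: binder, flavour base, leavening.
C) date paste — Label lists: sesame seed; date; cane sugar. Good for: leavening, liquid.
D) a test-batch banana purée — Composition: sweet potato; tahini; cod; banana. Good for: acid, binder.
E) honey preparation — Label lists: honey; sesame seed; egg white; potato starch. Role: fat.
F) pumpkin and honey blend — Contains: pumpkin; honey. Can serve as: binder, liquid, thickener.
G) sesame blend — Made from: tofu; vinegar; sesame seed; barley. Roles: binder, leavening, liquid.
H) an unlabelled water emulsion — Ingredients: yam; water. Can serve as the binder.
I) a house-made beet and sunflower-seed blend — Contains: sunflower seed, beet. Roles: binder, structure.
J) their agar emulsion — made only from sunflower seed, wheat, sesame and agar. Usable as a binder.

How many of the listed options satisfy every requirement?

A: works as a binder, paleo, no fish — keep
B: has wheat flour, so not gluten-free; has milk powder, so not paleo — reject
C: not usable as a binder; has cane sugar, so not paleo — reject
D: has cod, so not fish-free — no
E: not usable as a binder; has egg white, so not egg-free (and 1 more) — no
F: has honey, so not honey-free — no
G: has barley, so not gluten-free; has barley, so not paleo — out
H: every rule checks out — OK
I: works as a binder, no egg, no fish — keep
J: has wheat, so not gluten-free; has wheat, so not paleo — no

3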